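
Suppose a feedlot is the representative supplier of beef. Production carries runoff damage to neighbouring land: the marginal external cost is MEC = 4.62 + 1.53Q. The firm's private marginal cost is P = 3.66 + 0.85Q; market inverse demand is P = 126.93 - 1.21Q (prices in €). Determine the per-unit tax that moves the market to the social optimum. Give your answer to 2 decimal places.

Social marginal cost = private MC + MEC = 8.28 + 2.38Q.
Set SMC = demand: 8.28 + 2.38Q = 126.93 - 1.21Q → Q* = 33.0501.
The Pigouvian tax equals MEC at Q*: 4.62 + 1.53×33.0501 = 55.1867.

tax = €55.19 per unit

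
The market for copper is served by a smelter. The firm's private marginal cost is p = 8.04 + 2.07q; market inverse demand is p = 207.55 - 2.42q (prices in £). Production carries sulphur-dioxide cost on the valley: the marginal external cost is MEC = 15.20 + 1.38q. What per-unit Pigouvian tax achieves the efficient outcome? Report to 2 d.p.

Social marginal cost = private MC + MEC = 23.24 + 3.45q.
Set SMC = demand: 23.24 + 3.45q = 207.55 - 2.42q → q* = 31.3986.
The Pigouvian tax equals MEC at q*: 15.20 + 1.38×31.3986 = 58.5301.

tax = £58.53 per unit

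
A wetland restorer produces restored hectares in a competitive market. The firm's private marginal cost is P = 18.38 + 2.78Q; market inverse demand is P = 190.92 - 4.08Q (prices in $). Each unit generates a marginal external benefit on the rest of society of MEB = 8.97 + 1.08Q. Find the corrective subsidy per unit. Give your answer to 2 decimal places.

subsidy = $42.89 per unit

Social marginal cost = private MC − MEB = 9.41 + 1.70Q.
Set SMC = demand: 9.41 + 1.70Q = 190.92 - 4.08Q → Q* = 31.4031.
The Pigouvian subsidy equals MEB at Q*: 8.97 + 1.08×31.4031 = 42.8853.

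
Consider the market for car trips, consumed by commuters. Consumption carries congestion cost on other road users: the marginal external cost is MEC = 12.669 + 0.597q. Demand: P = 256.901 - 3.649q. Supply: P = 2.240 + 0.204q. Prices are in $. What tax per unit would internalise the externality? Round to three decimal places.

Social marginal benefit = demand − MEC = 244.232 - 4.246q.
Set SMB = MC: 244.232 - 4.246q = 2.240 + 0.204q → q* = 54.3802.
The Pigouvian tax equals MEC at q*: 12.669 + 0.597×54.3802 = 45.1340.

tax = $45.134 per unit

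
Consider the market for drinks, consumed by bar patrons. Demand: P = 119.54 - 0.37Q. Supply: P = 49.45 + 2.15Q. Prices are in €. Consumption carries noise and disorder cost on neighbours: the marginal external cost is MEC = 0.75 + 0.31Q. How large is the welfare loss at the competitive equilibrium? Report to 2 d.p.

Market equilibrium (private): 49.45 + 2.15Q = 119.54 - 0.37Q → Q_m = 27.8135.
Social marginal benefit = demand − MEC = 118.79 - 0.68Q.
Set SMB = MC: 118.79 - 0.68Q = 49.45 + 2.15Q → Q* = 24.5018.
The welfare-loss triangle has base |Q_m − Q*| and height MEC(Q_m) (the vertical gap between SMB and MC is zero at Q* and MEC at Q_m).
DWL = ½ × 3.3117 × 9.3722 = 15.5190.

DWL = €15.52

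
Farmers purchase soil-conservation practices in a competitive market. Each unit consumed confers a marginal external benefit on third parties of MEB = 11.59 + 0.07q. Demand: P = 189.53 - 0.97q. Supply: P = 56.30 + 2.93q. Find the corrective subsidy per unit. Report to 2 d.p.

subsidy = 14.24 per unit

Social marginal benefit = demand + MEB = 201.12 - 0.90q.
Set SMB = MC: 201.12 - 0.90q = 56.30 + 2.93q → q* = 37.8120.
The Pigouvian subsidy equals MEB at q*: 11.59 + 0.07×37.8120 = 14.2368.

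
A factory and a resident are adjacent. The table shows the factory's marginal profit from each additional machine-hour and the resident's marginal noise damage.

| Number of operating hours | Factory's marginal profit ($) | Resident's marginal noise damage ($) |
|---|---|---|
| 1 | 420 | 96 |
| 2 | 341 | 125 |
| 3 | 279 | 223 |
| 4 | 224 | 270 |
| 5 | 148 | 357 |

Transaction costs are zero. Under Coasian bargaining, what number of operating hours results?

3

Bargaining reaches the level where marginal profit last exceeds marginal noise damage.
That holds through level 3 (279 ≥ 223) but not at 4 (224 < 270).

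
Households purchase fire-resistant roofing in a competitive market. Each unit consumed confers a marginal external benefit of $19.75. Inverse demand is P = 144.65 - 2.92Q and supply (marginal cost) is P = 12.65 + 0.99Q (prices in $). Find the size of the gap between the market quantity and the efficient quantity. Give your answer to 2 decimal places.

Market equilibrium (private): 12.65 + 0.99Q = 144.65 - 2.92Q → Q_m = 33.7596.
Social marginal benefit = demand + MEB = 164.40 - 2.92Q.
Set SMB = MC: 164.40 - 2.92Q = 12.65 + 0.99Q → Q* = 38.8107.
Gap = |33.7596 − 38.8107| = 5.0511.

5.05 units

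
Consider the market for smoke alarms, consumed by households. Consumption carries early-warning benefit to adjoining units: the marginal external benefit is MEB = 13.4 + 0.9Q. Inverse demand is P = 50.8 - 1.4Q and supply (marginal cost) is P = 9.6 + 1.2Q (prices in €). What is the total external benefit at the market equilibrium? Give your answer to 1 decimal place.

€325.3

Market equilibrium (private): 9.6 + 1.2Q = 50.8 - 1.4Q → Q_m = 15.8462.
Total external benefit = ∫₀^{Q_m} (13.4 + 0.9Q) dQ = 13.4×15.8462 + ½×0.9×15.8462² = 325.3350.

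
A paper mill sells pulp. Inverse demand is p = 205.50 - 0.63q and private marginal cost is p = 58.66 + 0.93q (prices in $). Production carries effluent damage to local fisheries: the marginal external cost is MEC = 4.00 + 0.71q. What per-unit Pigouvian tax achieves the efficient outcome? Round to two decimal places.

Social marginal cost = private MC + MEC = 62.66 + 1.64q.
Set SMC = demand: 62.66 + 1.64q = 205.50 - 0.63q → q* = 62.9251.
The Pigouvian tax equals MEC at q*: 4.00 + 0.71×62.9251 = 48.6768.

tax = $48.68 per unit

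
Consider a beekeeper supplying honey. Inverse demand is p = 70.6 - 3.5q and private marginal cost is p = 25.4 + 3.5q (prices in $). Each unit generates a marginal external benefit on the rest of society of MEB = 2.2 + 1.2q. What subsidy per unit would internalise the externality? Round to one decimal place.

subsidy = $12.0 per unit

Social marginal cost = private MC − MEB = 23.2 + 2.3q.
Set SMC = demand: 23.2 + 2.3q = 70.6 - 3.5q → q* = 8.1724.
The Pigouvian subsidy equals MEB at q*: 2.2 + 1.2×8.1724 = 12.0069.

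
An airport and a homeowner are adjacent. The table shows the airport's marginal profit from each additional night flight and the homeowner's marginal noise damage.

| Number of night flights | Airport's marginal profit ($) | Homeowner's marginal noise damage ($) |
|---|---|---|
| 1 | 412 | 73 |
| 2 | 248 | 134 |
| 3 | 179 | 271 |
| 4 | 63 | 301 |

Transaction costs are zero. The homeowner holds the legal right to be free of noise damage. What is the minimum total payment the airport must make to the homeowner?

Efficient level: marginal profit ≥ marginal noise damage through level 2, so k* = 2.
With the homeowner holding the right, the airport must at least compensate total damage at k*: 73 + 134 = 207.

$207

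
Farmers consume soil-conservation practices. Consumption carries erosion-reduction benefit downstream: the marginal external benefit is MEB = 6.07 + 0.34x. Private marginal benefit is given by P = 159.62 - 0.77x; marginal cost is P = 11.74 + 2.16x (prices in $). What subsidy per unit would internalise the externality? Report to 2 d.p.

subsidy = $26.28 per unit

Social marginal benefit = demand + MEB = 165.69 - 0.43x.
Set SMB = MC: 165.69 - 0.43x = 11.74 + 2.16x → x* = 59.4402.
The Pigouvian subsidy equals MEB at x*: 6.07 + 0.34×59.4402 = 26.2797.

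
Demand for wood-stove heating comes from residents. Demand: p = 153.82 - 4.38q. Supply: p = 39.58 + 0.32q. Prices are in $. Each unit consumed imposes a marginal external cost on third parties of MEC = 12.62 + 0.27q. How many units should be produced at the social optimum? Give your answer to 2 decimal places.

q* = 20.45

Social marginal benefit = demand − MEC = 141.20 - 4.65q.
Set SMB = MC: 141.20 - 4.65q = 39.58 + 0.32q → q* = 20.4467.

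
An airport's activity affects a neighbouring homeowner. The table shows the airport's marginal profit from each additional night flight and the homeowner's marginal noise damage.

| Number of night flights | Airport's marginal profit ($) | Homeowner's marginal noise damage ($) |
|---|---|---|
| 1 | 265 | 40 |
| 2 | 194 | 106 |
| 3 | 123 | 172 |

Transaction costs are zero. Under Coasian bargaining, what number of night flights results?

2

Bargaining reaches the level where marginal profit last exceeds marginal noise damage.
That holds through level 2 (194 ≥ 106) but not at 3 (123 < 172).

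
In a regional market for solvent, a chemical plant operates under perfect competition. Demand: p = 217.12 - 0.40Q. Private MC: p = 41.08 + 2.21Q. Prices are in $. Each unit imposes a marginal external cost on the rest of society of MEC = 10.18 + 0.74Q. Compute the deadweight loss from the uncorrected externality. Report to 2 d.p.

DWL = $538.96

Market equilibrium (private): 41.08 + 2.21Q = 217.12 - 0.40Q → Q_m = 67.4483.
Social marginal cost = private MC + MEC = 51.26 + 2.95Q.
Set SMC = demand: 51.26 + 2.95Q = 217.12 - 0.40Q → Q* = 49.5104.
Height of the DWL triangle at Q_m is SMC(Q_m) − demand(Q_m) = MEC(Q_m) = 60.0917.
DWL = ½ × 17.9379 × 60.0917 = 538.9595.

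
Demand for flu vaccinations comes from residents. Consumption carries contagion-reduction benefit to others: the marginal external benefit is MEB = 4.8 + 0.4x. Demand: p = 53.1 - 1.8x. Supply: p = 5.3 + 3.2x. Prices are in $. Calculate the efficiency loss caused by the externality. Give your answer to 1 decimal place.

DWL = $8.1

Market equilibrium (private): 5.3 + 3.2x = 53.1 - 1.8x → x_m = 9.5600.
Social marginal benefit = demand + MEB = 57.9 - 1.4x.
Set SMB = MC: 57.9 - 1.4x = 5.3 + 3.2x → x* = 11.4348.
Between x* and x_m the wedge SMB − MC runs linearly from 0 to MEB(x_m), so the loss is a triangle.
DWL = ½ × 1.8748 × 8.6240 = 8.0841.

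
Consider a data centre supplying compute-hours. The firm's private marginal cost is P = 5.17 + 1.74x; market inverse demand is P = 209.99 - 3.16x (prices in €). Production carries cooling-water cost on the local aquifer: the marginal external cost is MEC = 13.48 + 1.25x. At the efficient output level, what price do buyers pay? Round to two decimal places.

P = €111.68

Social marginal cost = private MC + MEC = 18.65 + 2.99x.
Set SMC = demand: 18.65 + 2.99x = 209.99 - 3.16x → x* = 31.1122.
Consumer price on the demand curve at x*: 209.99 − 3.16×31.1122 = 111.6754.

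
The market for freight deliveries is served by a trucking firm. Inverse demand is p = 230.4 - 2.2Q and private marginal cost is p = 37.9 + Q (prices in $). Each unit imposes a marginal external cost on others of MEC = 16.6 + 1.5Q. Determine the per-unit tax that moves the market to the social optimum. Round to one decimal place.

Social marginal cost = private MC + MEC = 54.5 + 2.5Q.
Set SMC = demand: 54.5 + 2.5Q = 230.4 - 2.2Q → Q* = 37.4255.
The Pigouvian tax equals MEC at Q*: 16.6 + 1.5×37.4255 = 72.7383.

tax = $72.7 per unit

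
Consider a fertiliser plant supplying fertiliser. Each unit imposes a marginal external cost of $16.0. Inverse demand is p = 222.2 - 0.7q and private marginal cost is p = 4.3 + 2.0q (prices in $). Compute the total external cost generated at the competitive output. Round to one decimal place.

$1291.3

Market equilibrium (private): 4.3 + 2.0q = 222.2 - 0.7q → q_m = 80.7037.
Total external cost = MEC × q_m = 16.0 × 80.7037 = 1291.2592.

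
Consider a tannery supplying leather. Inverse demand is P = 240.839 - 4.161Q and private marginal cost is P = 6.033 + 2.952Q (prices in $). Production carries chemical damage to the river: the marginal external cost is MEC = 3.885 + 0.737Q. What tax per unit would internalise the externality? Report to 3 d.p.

Social marginal cost = private MC + MEC = 9.918 + 3.689Q.
Set SMC = demand: 9.918 + 3.689Q = 240.839 - 4.161Q → Q* = 29.4167.
The Pigouvian tax equals MEC at Q*: 3.885 + 0.737×29.4167 = 25.5651.

tax = $25.565 per unit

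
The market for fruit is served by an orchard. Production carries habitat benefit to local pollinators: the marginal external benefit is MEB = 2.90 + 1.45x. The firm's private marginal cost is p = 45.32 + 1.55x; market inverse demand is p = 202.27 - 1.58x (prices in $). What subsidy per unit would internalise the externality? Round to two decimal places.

Social marginal cost = private MC − MEB = 42.42 + 0.10x.
Set SMC = demand: 42.42 + 0.10x = 202.27 - 1.58x → x* = 95.1488.
The Pigouvian subsidy equals MEB at x*: 2.90 + 1.45×95.1488 = 140.8658.

subsidy = $140.87 per unit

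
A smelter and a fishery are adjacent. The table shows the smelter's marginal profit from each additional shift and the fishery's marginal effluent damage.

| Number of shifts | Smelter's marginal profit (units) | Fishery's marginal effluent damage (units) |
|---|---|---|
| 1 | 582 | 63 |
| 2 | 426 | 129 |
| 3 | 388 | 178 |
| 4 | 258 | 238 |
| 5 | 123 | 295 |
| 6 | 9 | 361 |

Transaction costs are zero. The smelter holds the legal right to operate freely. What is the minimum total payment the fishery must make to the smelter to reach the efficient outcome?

Left alone the smelter would choose level 6 (marginal profit stays positive).
Efficient level: k* = 4 (marginal profit ≥ marginal effluent damage through 4).
The fishery must at least cover the smelter's forgone profit from cutting 6→4: 123 + 9 = 132.

132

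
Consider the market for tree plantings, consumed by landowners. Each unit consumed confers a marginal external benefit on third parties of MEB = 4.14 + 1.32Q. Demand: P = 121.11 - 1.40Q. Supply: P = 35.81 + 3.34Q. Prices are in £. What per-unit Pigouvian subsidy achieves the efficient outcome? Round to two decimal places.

Social marginal benefit = demand + MEB = 125.25 - 0.08Q.
Set SMB = MC: 125.25 - 0.08Q = 35.81 + 3.34Q → Q* = 26.1520.
The Pigouvian subsidy equals MEB at Q*: 4.14 + 1.32×26.1520 = 38.6606.

subsidy = £38.66 per unit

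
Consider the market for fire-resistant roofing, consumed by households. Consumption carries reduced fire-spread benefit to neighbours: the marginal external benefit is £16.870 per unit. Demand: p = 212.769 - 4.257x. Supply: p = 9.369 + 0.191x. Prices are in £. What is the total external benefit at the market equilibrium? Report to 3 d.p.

Market equilibrium (private): 9.369 + 0.191x = 212.769 - 4.257x → x_m = 45.7284.
Total external benefit = MEB × x_m = 16.870 × 45.7284 = 771.4381.

£771.438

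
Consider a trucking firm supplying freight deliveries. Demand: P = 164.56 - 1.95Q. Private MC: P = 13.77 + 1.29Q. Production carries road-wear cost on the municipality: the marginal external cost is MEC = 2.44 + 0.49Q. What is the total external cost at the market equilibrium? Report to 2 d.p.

Market equilibrium (private): 13.77 + 1.29Q = 164.56 - 1.95Q → Q_m = 46.5401.
Total external cost = ∫₀^{Q_m} (2.44 + 0.49Q) dQ = 2.44×46.5401 + ½×0.49×46.5401² = 644.2232.

644.22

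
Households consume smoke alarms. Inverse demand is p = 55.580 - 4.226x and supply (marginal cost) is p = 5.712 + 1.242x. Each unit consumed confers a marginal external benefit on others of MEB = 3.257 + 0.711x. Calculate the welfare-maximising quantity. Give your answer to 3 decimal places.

Social marginal benefit = demand + MEB = 58.837 - 3.515x.
Set SMB = MC: 58.837 - 3.515x = 5.712 + 1.242x → x* = 11.1678.

x* = 11.168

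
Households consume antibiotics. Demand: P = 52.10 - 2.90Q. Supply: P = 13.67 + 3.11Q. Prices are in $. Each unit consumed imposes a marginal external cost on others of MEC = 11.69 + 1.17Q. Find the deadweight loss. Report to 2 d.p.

Market equilibrium (private): 13.67 + 3.11Q = 52.10 - 2.90Q → Q_m = 6.3943.
Social marginal benefit = demand − MEC = 40.41 - 4.07Q.
Set SMB = MC: 40.41 - 4.07Q = 13.67 + 3.11Q → Q* = 3.7242.
The welfare-loss triangle has base |Q_m − Q*| and height MEC(Q_m) (the vertical gap between SMB and MC is zero at Q* and MEC at Q_m).
DWL = ½ × 2.6701 × 19.1714 = 25.5948.

DWL = $25.59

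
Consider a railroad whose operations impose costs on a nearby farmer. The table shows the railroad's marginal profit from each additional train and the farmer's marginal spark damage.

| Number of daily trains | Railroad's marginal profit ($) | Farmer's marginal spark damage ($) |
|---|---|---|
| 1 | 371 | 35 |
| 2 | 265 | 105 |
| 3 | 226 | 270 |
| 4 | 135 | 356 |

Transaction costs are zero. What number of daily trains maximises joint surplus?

2

Bargaining reaches the level where marginal profit last exceeds marginal spark damage.
That holds through level 2 (265 ≥ 105) but not at 3 (226 < 270).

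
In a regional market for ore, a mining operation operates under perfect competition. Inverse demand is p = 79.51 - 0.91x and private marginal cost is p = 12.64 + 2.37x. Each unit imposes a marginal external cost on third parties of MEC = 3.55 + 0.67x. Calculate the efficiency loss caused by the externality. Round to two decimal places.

DWL = 37.49

Market equilibrium (private): 12.64 + 2.37x = 79.51 - 0.91x → x_m = 20.3872.
Social marginal cost = private MC + MEC = 16.19 + 3.04x.
Set SMC = demand: 16.19 + 3.04x = 79.51 - 0.91x → x* = 16.0304.
Height of the DWL triangle at x_m is SMC(x_m) − demand(x_m) = MEC(x_m) = 17.2094.
DWL = ½ × 4.3568 × 17.2094 = 37.4890.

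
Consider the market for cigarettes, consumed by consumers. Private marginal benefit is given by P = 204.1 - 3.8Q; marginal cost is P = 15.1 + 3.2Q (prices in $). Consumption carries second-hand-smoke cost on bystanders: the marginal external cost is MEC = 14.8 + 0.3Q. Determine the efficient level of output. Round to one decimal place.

Q* = 23.9

Social marginal benefit = demand − MEC = 189.3 - 4.1Q.
Set SMB = MC: 189.3 - 4.1Q = 15.1 + 3.2Q → Q* = 23.8630.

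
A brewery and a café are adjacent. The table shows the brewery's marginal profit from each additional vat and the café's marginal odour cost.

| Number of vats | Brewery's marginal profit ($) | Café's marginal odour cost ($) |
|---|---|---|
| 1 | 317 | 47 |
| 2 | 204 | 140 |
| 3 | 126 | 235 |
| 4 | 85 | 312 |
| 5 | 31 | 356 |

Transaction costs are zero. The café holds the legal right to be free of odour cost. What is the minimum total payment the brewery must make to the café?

$187

Efficient level: marginal profit ≥ marginal odour cost through level 2, so k* = 2.
With the café holding the right, the brewery must at least compensate total damage at k*: 47 + 140 = 187.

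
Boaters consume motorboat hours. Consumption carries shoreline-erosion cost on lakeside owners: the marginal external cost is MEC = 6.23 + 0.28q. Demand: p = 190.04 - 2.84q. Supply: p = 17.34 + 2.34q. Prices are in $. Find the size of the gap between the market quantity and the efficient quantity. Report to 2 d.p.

Market equilibrium (private): 17.34 + 2.34q = 190.04 - 2.84q → q_m = 33.3398.
Social marginal benefit = demand − MEC = 183.81 - 3.12q.
Set SMB = MC: 183.81 - 3.12q = 17.34 + 2.34q → q* = 30.4890.
Gap = |33.3398 − 30.4890| = 2.8508.

2.85 units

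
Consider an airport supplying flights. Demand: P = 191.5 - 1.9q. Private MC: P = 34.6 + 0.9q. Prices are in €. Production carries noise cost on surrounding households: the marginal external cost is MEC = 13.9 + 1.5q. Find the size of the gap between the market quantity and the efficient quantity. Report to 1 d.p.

22.8 units

Market equilibrium (private): 34.6 + 0.9q = 191.5 - 1.9q → q_m = 56.0357.
Social marginal cost = private MC + MEC = 48.5 + 2.4q.
Set SMC = demand: 48.5 + 2.4q = 191.5 - 1.9q → q* = 33.2558.
Gap = |56.0357 − 33.2558| = 22.7799.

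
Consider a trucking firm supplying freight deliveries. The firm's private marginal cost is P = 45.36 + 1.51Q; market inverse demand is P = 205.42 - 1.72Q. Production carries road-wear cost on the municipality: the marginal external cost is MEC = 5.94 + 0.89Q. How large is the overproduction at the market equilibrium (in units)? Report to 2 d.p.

Market equilibrium (private): 45.36 + 1.51Q = 205.42 - 1.72Q → Q_m = 49.5542.
Social marginal cost = private MC + MEC = 51.30 + 2.40Q.
Set SMC = demand: 51.30 + 2.40Q = 205.42 - 1.72Q → Q* = 37.4078.
Gap = |49.5542 − 37.4078| = 12.1464.

12.15 units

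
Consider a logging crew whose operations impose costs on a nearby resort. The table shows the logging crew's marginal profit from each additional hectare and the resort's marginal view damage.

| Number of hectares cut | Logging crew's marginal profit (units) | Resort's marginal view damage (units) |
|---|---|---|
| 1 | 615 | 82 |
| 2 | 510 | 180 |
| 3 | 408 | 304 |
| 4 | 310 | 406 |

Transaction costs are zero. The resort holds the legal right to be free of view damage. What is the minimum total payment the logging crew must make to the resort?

Efficient level: marginal profit ≥ marginal view damage through level 3, so k* = 3.
With the resort holding the right, the logging crew must at least compensate total damage at k*: 82 + 180 + 304 = 566.

566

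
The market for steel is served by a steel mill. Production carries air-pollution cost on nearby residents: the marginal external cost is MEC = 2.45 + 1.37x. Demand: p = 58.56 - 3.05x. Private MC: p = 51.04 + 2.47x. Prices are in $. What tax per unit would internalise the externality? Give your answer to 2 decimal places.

tax = $3.46 per unit

Social marginal cost = private MC + MEC = 53.49 + 3.84x.
Set SMC = demand: 53.49 + 3.84x = 58.56 - 3.05x → x* = 0.7358.
The Pigouvian tax equals MEC at x*: 2.45 + 1.37×0.7358 = 3.4580.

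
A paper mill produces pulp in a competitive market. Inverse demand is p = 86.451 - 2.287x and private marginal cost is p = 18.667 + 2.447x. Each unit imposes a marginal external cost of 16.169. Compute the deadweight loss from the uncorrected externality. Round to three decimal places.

Market equilibrium (private): 18.667 + 2.447x = 86.451 - 2.287x → x_m = 14.3185.
Social marginal cost = private MC + MEC = 34.836 + 2.447x.
Set SMC = demand: 34.836 + 2.447x = 86.451 - 2.287x → x* = 10.9030.
Between x* and x_m the wedge SMC − demand runs linearly from 0 to MEC(x_m), so the loss is a triangle.
DWL = ½ × 3.4155 × 16.1690 = 27.6126.

DWL = 27.613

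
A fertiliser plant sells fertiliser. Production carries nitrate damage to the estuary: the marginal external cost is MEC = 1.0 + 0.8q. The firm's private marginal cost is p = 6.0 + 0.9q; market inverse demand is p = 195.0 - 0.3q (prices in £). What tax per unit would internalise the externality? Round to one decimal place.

tax = £76.2 per unit

Social marginal cost = private MC + MEC = 7.0 + 1.7q.
Set SMC = demand: 7.0 + 1.7q = 195.0 - 0.3q → q* = 94.0000.
The Pigouvian tax equals MEC at q*: 1.0 + 0.8×94.0000 = 76.2000.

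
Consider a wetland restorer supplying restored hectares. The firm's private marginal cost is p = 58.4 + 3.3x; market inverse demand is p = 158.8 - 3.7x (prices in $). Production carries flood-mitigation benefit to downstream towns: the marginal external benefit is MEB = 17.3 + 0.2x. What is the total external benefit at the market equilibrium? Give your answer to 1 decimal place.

$268.7

Market equilibrium (private): 58.4 + 3.3x = 158.8 - 3.7x → x_m = 14.3429.
Total external benefit = ∫₀^{x_m} (17.3 + 0.2x) dx = 17.3×14.3429 + ½×0.2×14.3429² = 268.7040.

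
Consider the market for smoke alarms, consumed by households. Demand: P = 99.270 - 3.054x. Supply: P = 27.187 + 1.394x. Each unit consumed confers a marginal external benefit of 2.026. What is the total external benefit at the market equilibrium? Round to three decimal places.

Market equilibrium (private): 27.187 + 1.394x = 99.270 - 3.054x → x_m = 16.2057.
Total external benefit = MEB × x_m = 2.026 × 16.2057 = 32.8327.

32.833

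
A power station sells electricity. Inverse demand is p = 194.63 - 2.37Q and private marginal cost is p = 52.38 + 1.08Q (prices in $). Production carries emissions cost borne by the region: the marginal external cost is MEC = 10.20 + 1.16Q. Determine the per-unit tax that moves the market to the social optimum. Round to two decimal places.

tax = $43.43 per unit

Social marginal cost = private MC + MEC = 62.58 + 2.24Q.
Set SMC = demand: 62.58 + 2.24Q = 194.63 - 2.37Q → Q* = 28.6443.
The Pigouvian tax equals MEC at Q*: 10.20 + 1.16×28.6443 = 43.4274.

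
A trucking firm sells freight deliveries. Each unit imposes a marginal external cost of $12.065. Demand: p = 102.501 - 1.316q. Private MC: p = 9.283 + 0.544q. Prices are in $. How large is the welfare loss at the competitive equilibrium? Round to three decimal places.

Market equilibrium (private): 9.283 + 0.544q = 102.501 - 1.316q → q_m = 50.1172.
Social marginal cost = private MC + MEC = 21.348 + 0.544q.
Set SMC = demand: 21.348 + 0.544q = 102.501 - 1.316q → q* = 43.6306.
Height of the DWL triangle at q_m is SMC(q_m) − demand(q_m) = MEC(q_m) = 12.0650.
DWL = ½ × 6.4866 × 12.0650 = 39.1304.

DWL = $39.130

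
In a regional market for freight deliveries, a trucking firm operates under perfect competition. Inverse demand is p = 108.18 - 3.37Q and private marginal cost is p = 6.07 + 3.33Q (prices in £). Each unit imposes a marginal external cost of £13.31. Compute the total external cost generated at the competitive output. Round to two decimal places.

£202.85

Market equilibrium (private): 6.07 + 3.33Q = 108.18 - 3.37Q → Q_m = 15.2403.
Total external cost = MEC × Q_m = 13.31 × 15.2403 = 202.8484.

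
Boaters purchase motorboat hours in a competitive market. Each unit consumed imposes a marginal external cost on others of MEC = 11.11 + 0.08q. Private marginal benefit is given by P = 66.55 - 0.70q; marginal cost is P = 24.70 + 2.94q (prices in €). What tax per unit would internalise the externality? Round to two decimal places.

tax = €11.77 per unit

Social marginal benefit = demand − MEC = 55.44 - 0.78q.
Set SMB = MC: 55.44 - 0.78q = 24.70 + 2.94q → q* = 8.2634.
The Pigouvian tax equals MEC at q*: 11.11 + 0.08×8.2634 = 11.7711.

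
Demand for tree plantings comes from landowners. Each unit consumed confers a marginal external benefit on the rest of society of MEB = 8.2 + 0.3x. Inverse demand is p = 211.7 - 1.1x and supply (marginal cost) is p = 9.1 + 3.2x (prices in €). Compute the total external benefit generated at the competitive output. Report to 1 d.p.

Market equilibrium (private): 9.1 + 3.2x = 211.7 - 1.1x → x_m = 47.1163.
Total external benefit = ∫₀^{x_m} (8.2 + 0.3x) dx = 8.2×47.1163 + ½×0.3×47.1163² = 719.3455.

€719.3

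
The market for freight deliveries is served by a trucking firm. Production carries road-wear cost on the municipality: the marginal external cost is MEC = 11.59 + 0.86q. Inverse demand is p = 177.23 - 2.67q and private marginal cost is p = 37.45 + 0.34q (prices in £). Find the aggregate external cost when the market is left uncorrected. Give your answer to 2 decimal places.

Market equilibrium (private): 37.45 + 0.34q = 177.23 - 2.67q → q_m = 46.4385.
Total external cost = ∫₀^{q_m} (11.59 + 0.86q) dq = 11.59×46.4385 + ½×0.86×46.4385² = 1465.5320.

£1465.53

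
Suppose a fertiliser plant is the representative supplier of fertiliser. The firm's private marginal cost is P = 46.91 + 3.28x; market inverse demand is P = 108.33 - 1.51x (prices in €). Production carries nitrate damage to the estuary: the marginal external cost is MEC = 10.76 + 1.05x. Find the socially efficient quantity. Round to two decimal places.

Social marginal cost = private MC + MEC = 57.67 + 4.33x.
Set SMC = demand: 57.67 + 4.33x = 108.33 - 1.51x → x* = 8.6747.

x* = 8.67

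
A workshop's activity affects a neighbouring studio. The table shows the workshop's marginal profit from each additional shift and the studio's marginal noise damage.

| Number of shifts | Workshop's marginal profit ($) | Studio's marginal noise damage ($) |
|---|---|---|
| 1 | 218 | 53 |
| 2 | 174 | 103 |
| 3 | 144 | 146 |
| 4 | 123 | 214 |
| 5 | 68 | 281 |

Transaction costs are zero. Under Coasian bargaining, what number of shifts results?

Bargaining reaches the level where marginal profit last exceeds marginal noise damage.
That holds through level 2 (174 ≥ 103) but not at 3 (144 < 146).

2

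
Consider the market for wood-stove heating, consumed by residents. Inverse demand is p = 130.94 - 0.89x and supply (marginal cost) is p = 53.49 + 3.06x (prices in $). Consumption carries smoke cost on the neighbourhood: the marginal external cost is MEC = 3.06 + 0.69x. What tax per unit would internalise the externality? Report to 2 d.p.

Social marginal benefit = demand − MEC = 127.88 - 1.58x.
Set SMB = MC: 127.88 - 1.58x = 53.49 + 3.06x → x* = 16.0323.
The Pigouvian tax equals MEC at x*: 3.06 + 0.69×16.0323 = 14.1223.

tax = $14.12 per unit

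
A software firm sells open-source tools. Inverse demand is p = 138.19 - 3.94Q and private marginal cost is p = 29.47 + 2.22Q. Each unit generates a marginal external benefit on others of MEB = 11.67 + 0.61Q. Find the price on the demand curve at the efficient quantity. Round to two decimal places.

Social marginal cost = private MC − MEB = 17.80 + 1.61Q.
Set SMC = demand: 17.80 + 1.61Q = 138.19 - 3.94Q → Q* = 21.6919.
Consumer price on the demand curve at Q*: 138.19 − 3.94×21.6919 = 52.7239.

P = 52.72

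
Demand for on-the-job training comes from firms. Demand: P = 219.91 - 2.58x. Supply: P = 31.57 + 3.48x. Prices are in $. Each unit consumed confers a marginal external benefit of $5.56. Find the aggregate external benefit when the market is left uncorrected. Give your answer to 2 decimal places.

Market equilibrium (private): 31.57 + 3.48x = 219.91 - 2.58x → x_m = 31.0792.
Total external benefit = MEB × x_m = 5.56 × 31.0792 = 172.8004.

$172.80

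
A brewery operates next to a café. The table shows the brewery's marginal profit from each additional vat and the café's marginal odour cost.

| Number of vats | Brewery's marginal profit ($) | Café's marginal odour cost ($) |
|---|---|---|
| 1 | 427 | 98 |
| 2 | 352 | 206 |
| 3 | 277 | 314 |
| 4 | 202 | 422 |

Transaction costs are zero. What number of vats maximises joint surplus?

Bargaining reaches the level where marginal profit last exceeds marginal odour cost.
That holds through level 2 (352 ≥ 206) but not at 3 (277 < 314).

2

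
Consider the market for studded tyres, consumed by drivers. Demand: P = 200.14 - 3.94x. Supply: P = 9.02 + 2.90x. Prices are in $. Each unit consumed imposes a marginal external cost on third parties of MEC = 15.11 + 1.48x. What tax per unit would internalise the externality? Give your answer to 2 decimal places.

Social marginal benefit = demand − MEC = 185.03 - 5.42x.
Set SMB = MC: 185.03 - 5.42x = 9.02 + 2.90x → x* = 21.1550.
The Pigouvian tax equals MEC at x*: 15.11 + 1.48×21.1550 = 46.4194.

tax = $46.42 per unit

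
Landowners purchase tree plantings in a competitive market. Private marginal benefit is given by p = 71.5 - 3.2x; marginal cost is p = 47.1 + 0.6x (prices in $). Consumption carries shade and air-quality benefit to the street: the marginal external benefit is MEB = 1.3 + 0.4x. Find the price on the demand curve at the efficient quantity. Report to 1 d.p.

Social marginal benefit = demand + MEB = 72.8 - 2.8x.
Set SMB = MC: 72.8 - 2.8x = 47.1 + 0.6x → x* = 7.5588.
Consumer price on the demand curve at x*: 71.5 − 3.2×7.5588 = 47.3118.

P = $47.3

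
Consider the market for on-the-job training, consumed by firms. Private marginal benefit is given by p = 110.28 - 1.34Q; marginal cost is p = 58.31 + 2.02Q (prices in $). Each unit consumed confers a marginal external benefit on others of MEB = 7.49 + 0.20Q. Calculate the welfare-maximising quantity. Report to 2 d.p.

Q* = 18.82

Social marginal benefit = demand + MEB = 117.77 - 1.14Q.
Set SMB = MC: 117.77 - 1.14Q = 58.31 + 2.02Q → Q* = 18.8165.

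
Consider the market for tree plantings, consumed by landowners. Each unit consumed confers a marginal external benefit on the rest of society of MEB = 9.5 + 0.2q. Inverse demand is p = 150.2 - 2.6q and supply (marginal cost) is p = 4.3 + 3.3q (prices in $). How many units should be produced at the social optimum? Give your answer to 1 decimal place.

q* = 27.3

Social marginal benefit = demand + MEB = 159.7 - 2.4q.
Set SMB = MC: 159.7 - 2.4q = 4.3 + 3.3q → q* = 27.2632.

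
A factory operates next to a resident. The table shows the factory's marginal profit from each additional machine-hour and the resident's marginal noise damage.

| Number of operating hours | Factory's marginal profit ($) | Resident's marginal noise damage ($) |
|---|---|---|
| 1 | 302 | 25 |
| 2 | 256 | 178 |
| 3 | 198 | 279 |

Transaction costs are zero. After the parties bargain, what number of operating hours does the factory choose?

2

Bargaining reaches the level where marginal profit last exceeds marginal noise damage.
That holds through level 2 (256 ≥ 178) but not at 3 (198 < 279).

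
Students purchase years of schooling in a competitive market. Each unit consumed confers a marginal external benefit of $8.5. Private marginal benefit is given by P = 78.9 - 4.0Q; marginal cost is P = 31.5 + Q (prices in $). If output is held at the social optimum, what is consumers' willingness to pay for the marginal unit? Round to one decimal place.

Social marginal benefit = demand + MEB = 87.4 - 4.0Q.
Set SMB = MC: 87.4 - 4.0Q = 31.5 + Q → Q* = 11.1800.
Consumer price on the demand curve at Q*: 78.9 − 4.0×11.1800 = 34.1800.

P = $34.2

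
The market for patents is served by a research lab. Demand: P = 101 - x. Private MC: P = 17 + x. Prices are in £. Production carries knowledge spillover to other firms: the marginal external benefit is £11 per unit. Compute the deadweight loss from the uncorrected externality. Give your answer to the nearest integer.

DWL = £30

Market equilibrium (private): 17 + x = 101 - x → x_m = 42.0000.
Social marginal cost = private MC − MEB = 6 + x.
Set SMC = demand: 6 + x = 101 - x → x* = 47.5000.
The welfare-loss triangle has base |x_m − x*| and height MEB(x_m) (the vertical gap between SMC and demand is zero at x* and MEB at x_m).
DWL = ½ × 5.5000 × 11.0000 = 30.2500.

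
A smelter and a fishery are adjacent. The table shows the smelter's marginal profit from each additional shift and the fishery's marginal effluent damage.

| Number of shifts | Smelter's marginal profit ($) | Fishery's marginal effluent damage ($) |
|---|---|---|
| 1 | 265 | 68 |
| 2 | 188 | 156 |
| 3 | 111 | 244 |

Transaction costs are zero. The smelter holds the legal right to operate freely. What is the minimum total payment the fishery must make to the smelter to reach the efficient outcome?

$111

Left alone the smelter would choose level 3 (marginal profit stays positive).
Efficient level: k* = 2 (marginal profit ≥ marginal effluent damage through 2).
The fishery must at least cover the smelter's forgone profit from cutting 3→2: 111 = 111.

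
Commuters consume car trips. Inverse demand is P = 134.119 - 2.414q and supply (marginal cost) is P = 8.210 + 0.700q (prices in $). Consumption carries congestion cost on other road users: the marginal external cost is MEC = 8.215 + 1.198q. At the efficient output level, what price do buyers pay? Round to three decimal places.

P = $68.230

Social marginal benefit = demand − MEC = 125.904 - 3.612q.
Set SMB = MC: 125.904 - 3.612q = 8.210 + 0.700q → q* = 27.2945.
Consumer price on the demand curve at q*: 134.119 − 2.414×27.2945 = 68.2301.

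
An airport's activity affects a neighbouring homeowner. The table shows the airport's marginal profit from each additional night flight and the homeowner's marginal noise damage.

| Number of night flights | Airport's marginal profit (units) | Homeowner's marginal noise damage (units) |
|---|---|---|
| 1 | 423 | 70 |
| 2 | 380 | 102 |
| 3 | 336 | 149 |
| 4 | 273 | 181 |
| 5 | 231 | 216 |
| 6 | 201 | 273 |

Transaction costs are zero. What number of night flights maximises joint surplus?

Bargaining reaches the level where marginal profit last exceeds marginal noise damage.
That holds through level 5 (231 ≥ 216) but not at 6 (201 < 273).

5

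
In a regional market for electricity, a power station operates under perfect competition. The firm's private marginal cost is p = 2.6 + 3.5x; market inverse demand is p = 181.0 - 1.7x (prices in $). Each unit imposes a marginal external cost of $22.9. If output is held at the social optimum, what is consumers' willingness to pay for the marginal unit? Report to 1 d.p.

Social marginal cost = private MC + MEC = 25.5 + 3.5x.
Set SMC = demand: 25.5 + 3.5x = 181.0 - 1.7x → x* = 29.9038.
Consumer price on the demand curve at x*: 181.0 − 1.7×29.9038 = 130.1635.

P = $130.2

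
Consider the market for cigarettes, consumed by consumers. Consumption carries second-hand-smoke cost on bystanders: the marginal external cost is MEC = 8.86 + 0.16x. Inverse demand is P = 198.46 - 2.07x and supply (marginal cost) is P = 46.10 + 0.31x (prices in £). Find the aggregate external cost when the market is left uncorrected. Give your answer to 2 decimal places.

£895.04

Market equilibrium (private): 46.10 + 0.31x = 198.46 - 2.07x → x_m = 64.0168.
Total external cost = ∫₀^{x_m} (8.86 + 0.16x) dx = 8.86×64.0168 + ½×0.16×64.0168² = 895.0409.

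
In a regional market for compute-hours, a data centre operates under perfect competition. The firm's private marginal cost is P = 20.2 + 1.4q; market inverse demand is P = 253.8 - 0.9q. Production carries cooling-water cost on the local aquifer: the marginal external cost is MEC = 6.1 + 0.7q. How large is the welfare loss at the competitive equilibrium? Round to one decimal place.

DWL = 993.2

Market equilibrium (private): 20.2 + 1.4q = 253.8 - 0.9q → q_m = 101.5652.
Social marginal cost = private MC + MEC = 26.3 + 2.1q.
Set SMC = demand: 26.3 + 2.1q = 253.8 - 0.9q → q* = 75.8333.
The welfare-loss triangle has base |q_m − q*| and height MEC(q_m) (the vertical gap between SMC and demand is zero at q* and MEC at q_m).
DWL = ½ × 25.7319 × 77.1957 = 993.1960.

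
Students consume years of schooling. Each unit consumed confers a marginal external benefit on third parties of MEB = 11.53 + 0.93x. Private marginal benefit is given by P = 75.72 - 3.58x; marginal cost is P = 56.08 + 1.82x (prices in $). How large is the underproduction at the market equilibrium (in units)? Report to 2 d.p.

Market equilibrium (private): 56.08 + 1.82x = 75.72 - 3.58x → x_m = 3.6370.
Social marginal benefit = demand + MEB = 87.25 - 2.65x.
Set SMB = MC: 87.25 - 2.65x = 56.08 + 1.82x → x* = 6.9732.
Gap = |3.6370 − 6.9732| = 3.3362.

3.34 units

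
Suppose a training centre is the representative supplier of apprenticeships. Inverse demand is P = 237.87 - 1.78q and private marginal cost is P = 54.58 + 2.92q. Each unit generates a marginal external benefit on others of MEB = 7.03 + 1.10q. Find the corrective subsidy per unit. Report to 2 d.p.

Social marginal cost = private MC − MEB = 47.55 + 1.82q.
Set SMC = demand: 47.55 + 1.82q = 237.87 - 1.78q → q* = 52.8667.
The Pigouvian subsidy equals MEB at q*: 7.03 + 1.10×52.8667 = 65.1834.

subsidy = 65.18 per unit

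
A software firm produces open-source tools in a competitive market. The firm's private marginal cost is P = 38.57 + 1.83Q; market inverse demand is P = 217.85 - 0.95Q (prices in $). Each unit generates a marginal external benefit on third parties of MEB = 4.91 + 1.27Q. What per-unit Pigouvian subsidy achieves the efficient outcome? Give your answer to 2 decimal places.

subsidy = $159.82 per unit

Social marginal cost = private MC − MEB = 33.66 + 0.56Q.
Set SMC = demand: 33.66 + 0.56Q = 217.85 - 0.95Q → Q* = 121.9801.
The Pigouvian subsidy equals MEB at Q*: 4.91 + 1.27×121.9801 = 159.8247.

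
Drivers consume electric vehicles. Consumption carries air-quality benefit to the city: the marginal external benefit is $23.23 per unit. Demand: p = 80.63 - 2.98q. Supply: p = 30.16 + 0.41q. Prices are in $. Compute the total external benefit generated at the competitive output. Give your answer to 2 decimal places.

Market equilibrium (private): 30.16 + 0.41q = 80.63 - 2.98q → q_m = 14.8879.
Total external benefit = MEB × q_m = 23.23 × 14.8879 = 345.8459.

$345.85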